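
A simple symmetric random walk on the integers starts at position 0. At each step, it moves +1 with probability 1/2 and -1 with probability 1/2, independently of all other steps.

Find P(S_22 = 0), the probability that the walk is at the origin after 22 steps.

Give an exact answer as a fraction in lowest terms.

Answer: 88179/524288

Derivation:
To return to 0 after 22 steps: need exactly 11 steps of +1 and 11 of -1.
Favorable paths: C(22,11) = 705432
Total paths: 2^22 = 4194304
P = 705432/4194304 = 88179/524288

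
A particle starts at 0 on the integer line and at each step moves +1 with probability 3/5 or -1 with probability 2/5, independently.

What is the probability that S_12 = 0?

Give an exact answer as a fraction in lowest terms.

To be at 0 after 12 steps: need exactly 6 steps of +1 and 6 of -1.
Number of such sequences: C(12,6) = 924
Each has probability (3/5)^6 · (2/5)^6 = 46656/244140625
P = 924 · 46656/244140625 = 43110144/244140625

Answer: 43110144/244140625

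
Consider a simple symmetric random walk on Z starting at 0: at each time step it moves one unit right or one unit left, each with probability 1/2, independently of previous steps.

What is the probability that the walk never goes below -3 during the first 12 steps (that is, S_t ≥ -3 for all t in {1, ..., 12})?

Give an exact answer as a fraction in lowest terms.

Let f(t,s) = #length-t paths at position s with S_1..S_t all ≥ -3.
f(t,s) = f(t-1,s-1) + f(t-1,s+1) for s ≥ -3; f(t,s) = 0 for s < -3.
t=0: f(0,0)=1
t=1: f(1,-1)=1 f(1,1)=1
t=2: f(2,-2)=1 f(2,0)=2 f(2,2)=1
t=3: f(3,-3)=1 f(3,-1)=3 f(3,1)=3 f(3,3)=1
t=4: f(4,-2)=4 f(4,0)=6 f(4,2)=4 f(4,4)=1
t=5: f(5,-3)=4 f(5,-1)=10 f(5,1)=10 f(5,3)=5 f(5,5)=1
t=6: f(6,-2)=14 f(6,0)=20 f(6,2)=15 f(6,4)=6 f(6,6)=1
t=7: f(7,-3)=14 f(7,-1)=34 f(7,1)=35 f(7,3)=21 f(7,5)=7 f(7,7)=1
t=8: f(8,-2)=48 f(8,0)=69 f(8,2)=56 f(8,4)=28 f(8,6)=8 f(8,8)=1
t=9: f(9,-3)=48 f(9,-1)=117 f(9,1)=125 f(9,3)=84 f(9,5)=36 f(9,7)=9 f(9,9)=1
t=10: f(10,-2)=165 f(10,0)=242 f(10,2)=209 f(10,4)=120 f(10,6)=45 f(10,8)=10 f(10,10)=1
t=11: f(11,-3)=165 f(11,-1)=407 f(11,1)=451 f(11,3)=329 f(11,5)=165 f(11,7)=55 f(11,9)=11 f(11,11)=1
t=12: f(12,-2)=572 f(12,0)=858 f(12,2)=780 f(12,4)=494 f(12,6)=220 f(12,8)=66 f(12,10)=12 f(12,12)=1
Σ_s f(12,s) = 3003
P = 3003/4096 = 3003/4096

Answer: 3003/4096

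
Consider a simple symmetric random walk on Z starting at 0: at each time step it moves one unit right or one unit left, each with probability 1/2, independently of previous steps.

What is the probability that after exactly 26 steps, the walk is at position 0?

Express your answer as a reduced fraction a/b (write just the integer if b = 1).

To return to 0 after 26 steps: need exactly 13 steps of +1 and 13 of -1.
Favorable paths: C(26,13) = 10400600
Total paths: 2^26 = 67108864
P = 10400600/67108864 = 1300075/8388608

Answer: 1300075/8388608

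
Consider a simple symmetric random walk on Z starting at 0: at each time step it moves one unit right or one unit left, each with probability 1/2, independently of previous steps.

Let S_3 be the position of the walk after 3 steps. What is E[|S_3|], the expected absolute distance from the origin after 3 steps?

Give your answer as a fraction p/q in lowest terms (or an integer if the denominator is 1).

S_3 takes values m ≡ 1 (mod 2) with |m| ≤ 3; P(S_3=m) = C(3,(3+m)/2)/2^3.
Total paths: 2^3 = 8
Distribution: P(S=-3)=1/8, P(S=-1)=3/8, P(S=1)=3/8, P(S=3)=1/8
E[|S_3|] = Σ_m |m|·P(S_3=m) = 12/8 = 3/2

Answer: 3/2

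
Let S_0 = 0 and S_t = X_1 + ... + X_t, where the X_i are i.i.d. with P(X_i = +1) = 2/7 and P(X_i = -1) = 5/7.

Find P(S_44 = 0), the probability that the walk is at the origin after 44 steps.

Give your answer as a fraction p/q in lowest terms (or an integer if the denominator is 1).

Answer: 21040989637200000000000000000000000/15286700631942576193765185769276826401

Derivation:
To be at 0 after 44 steps: need exactly 22 steps of +1 and 22 of -1.
Number of such sequences: C(44,22) = 2104098963720
Each has probability (2/7)^22 · (5/7)^22 = 10000000000000000000000/15286700631942576193765185769276826401
P = 2104098963720 · 10000000000000000000000/15286700631942576193765185769276826401 = 21040989637200000000000000000000000/15286700631942576193765185769276826401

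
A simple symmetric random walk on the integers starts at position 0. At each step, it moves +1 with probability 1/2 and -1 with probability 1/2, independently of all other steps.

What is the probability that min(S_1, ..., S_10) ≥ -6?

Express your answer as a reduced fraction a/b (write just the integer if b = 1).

Answer: 501/512

Derivation:
Let f(t,s) = #length-t paths at position s with S_1..S_t all ≥ -6.
f(t,s) = f(t-1,s-1) + f(t-1,s+1) for s ≥ -6; f(t,s) = 0 for s < -6.
t=0: f(0,0)=1
t=1: f(1,-1)=1 f(1,1)=1
t=2: f(2,-2)=1 f(2,0)=2 f(2,2)=1
t=3: f(3,-3)=1 f(3,-1)=3 f(3,1)=3 f(3,3)=1
t=4: f(4,-4)=1 f(4,-2)=4 f(4,0)=6 f(4,2)=4 f(4,4)=1
t=5: f(5,-5)=1 f(5,-3)=5 f(5,-1)=10 f(5,1)=10 f(5,3)=5 f(5,5)=1
t=6: f(6,-6)=1 f(6,-4)=6 f(6,-2)=15 f(6,0)=20 f(6,2)=15 f(6,4)=6 f(6,6)=1
t=7: f(7,-5)=7 f(7,-3)=21 f(7,-1)=35 f(7,1)=35 f(7,3)=21 f(7,5)=7 f(7,7)=1
t=8: f(8,-6)=7 f(8,-4)=28 f(8,-2)=56 f(8,0)=70 f(8,2)=56 f(8,4)=28 f(8,6)=8 f(8,8)=1
t=9: f(9,-5)=35 f(9,-3)=84 f(9,-1)=126 f(9,1)=126 f(9,3)=84 f(9,5)=36 f(9,7)=9 f(9,9)=1
t=10: f(10,-6)=35 f(10,-4)=119 f(10,-2)=210 f(10,0)=252 f(10,2)=210 f(10,4)=120 f(10,6)=45 f(10,8)=10 f(10,10)=1
Σ_s f(10,s) = 1002
P = 1002/1024 = 501/512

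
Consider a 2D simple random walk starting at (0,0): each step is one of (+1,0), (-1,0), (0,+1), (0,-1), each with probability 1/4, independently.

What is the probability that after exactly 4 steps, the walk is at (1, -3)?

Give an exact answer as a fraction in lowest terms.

Answer: 1/64

Derivation:
Let h be the number of horizontal steps (so 4-h are vertical). To end at (1,-3) need (h+1)/2 right-steps and ((4-h)-3)/2 up-steps.
Sum over h with 1 ≤ h ≤ 1, h ≡ 1 (mod 2), 4-h ≡ 1 (mod 2):
h=1: C(4,1)·C(1,1)·C(3,0) = 4·1·1 = 4
Total favorable: 4
Total paths: 4^4 = 256
P = 4/256 = 1/64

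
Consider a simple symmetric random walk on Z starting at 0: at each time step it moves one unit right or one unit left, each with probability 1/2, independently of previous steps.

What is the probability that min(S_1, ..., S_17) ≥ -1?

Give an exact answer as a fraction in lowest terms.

Let f(t,s) = #length-t paths at position s with S_1..S_t all ≥ -1.
f(t,s) = f(t-1,s-1) + f(t-1,s+1) for s ≥ -1; f(t,s) = 0 for s < -1.
t=0: f(0,0)=1
t=1: f(1,-1)=1 f(1,1)=1
t=2: f(2,0)=2 f(2,2)=1
t=3: f(3,-1)=2 f(3,1)=3 f(3,3)=1
t=4: f(4,0)=5 f(4,2)=4 f(4,4)=1
t=5: f(5,-1)=5 f(5,1)=9 f(5,3)=5 f(5,5)=1
t=6: f(6,0)=14 f(6,2)=14 f(6,4)=6 f(6,6)=1
t=7: f(7,-1)=14 f(7,1)=28 f(7,3)=20 f(7,5)=7 f(7,7)=1
t=8: f(8,0)=42 f(8,2)=48 f(8,4)=27 f(8,6)=8 f(8,8)=1
t=9: f(9,-1)=42 f(9,1)=90 f(9,3)=75 f(9,5)=35 f(9,7)=9 f(9,9)=1
t=10: f(10,0)=132 f(10,2)=165 f(10,4)=110 f(10,6)=44 f(10,8)=10 f(10,10)=1
t=11: f(11,-1)=132 f(11,1)=297 f(11,3)=275 f(11,5)=154 f(11,7)=54 f(11,9)=11 f(11,11)=1
t=12: f(12,0)=429 f(12,2)=572 f(12,4)=429 f(12,6)=208 f(12,8)=65 f(12,10)=12 f(12,12)=1
t=13: f(13,-1)=429 f(13,1)=1001 f(13,3)=1001 f(13,5)=637 f(13,7)=273 f(13,9)=77 f(13,11)=13 f(13,13)=1
t=14: f(14,0)=1430 f(14,2)=2002 f(14,4)=1638 f(14,6)=910 f(14,8)=350 f(14,10)=90 f(14,12)=14 f(14,14)=1
t=15: f(15,-1)=1430 f(15,1)=3432 f(15,3)=3640 f(15,5)=2548 f(15,7)=1260 f(15,9)=440 f(15,11)=104 f(15,13)=15 f(15,15)=1
t=16: f(16,0)=4862 f(16,2)=7072 f(16,4)=6188 f(16,6)=3808 f(16,8)=1700 f(16,10)=544 f(16,12)=119 f(16,14)=16 f(16,16)=1
t=17: f(17,-1)=4862 f(17,1)=11934 f(17,3)=13260 f(17,5)=9996 f(17,7)=5508 f(17,9)=2244 f(17,11)=663 f(17,13)=135 f(17,15)=17 f(17,17)=1
Σ_s f(17,s) = 48620
P = 48620/131072 = 12155/32768

Answer: 12155/32768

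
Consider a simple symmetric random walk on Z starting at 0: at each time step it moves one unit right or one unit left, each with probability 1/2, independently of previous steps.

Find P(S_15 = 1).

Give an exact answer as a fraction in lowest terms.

To reach position 1 after 15 steps: need 8 steps of +1 and 7 of -1.
Favorable paths: C(15,8) = 6435
Total paths: 2^15 = 32768
P = 6435/32768 = 6435/32768

Answer: 6435/32768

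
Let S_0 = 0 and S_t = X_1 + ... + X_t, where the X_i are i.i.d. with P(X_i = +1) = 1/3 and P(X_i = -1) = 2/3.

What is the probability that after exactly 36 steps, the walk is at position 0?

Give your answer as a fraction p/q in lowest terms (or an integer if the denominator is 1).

To be at 0 after 36 steps: need exactly 18 steps of +1 and 18 of -1.
Number of such sequences: C(36,18) = 9075135300
Each has probability (1/3)^18 · (2/3)^18 = 262144/150094635296999121
P = 9075135300 · 262144/150094635296999121 = 792997422694400/50031545098999707

Answer: 792997422694400/50031545098999707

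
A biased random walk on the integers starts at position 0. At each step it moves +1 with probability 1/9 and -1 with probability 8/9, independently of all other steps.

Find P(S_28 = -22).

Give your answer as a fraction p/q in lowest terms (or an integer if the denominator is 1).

To reach position -22 after 28 steps: need 3 steps of +1 and 25 steps of -1.
Number of such sequences: C(28,3) = 3276
Each has probability (1/9)^3 · (8/9)^25 = 37778931862957161709568/523347633027360537213511521
P = 3276 · 37778931862957161709568/523347633027360537213511521 = 13751531198116406862282752/58149737003040059690390169

Answer: 13751531198116406862282752/58149737003040059690390169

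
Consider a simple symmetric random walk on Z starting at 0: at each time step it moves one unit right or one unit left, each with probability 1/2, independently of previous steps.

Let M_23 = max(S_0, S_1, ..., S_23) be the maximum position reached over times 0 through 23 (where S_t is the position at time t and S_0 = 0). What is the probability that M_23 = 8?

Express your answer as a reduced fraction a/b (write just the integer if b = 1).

Let M_23 = max(S_0,...,S_23). Use the reflection principle: for j ≥ 1, #{paths with M_23 ≥ j} = #{S_23 ≥ j} + #{S_23 ≥ j+1}.
By reflection, #{M_23 ≥ 8} = #{S_23 ≥ 8} + #{S_23 ≥ 9} = 390656 + 390656 = 781312.
#{M_23 ≥ 9} = #{S_23 ≥ 9} + #{S_23 ≥ 10} = 390656 + 145499 = 536155.
#{M_23 = 8} = 781312 - 536155 = 245157.
P(M_23 = 8) = 245157/8388608 = 245157/8388608

Answer: 245157/8388608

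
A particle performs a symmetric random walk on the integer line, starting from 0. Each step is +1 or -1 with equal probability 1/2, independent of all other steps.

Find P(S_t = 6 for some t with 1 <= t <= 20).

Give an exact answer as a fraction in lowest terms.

Count via complement. Let g(t,s) = #length-t paths at position s with S_1..S_t all ≠ 6.
g(t,s) = g(t-1,s-1) + g(t-1,s+1) for s ≠ 6; g(t,6) = 0.
t=0: g(0,0)=1
t=1: g(1,-1)=1 g(1,1)=1
t=2: g(2,-2)=1 g(2,0)=2 g(2,2)=1
t=3: g(3,-3)=1 g(3,-1)=3 g(3,1)=3 g(3,3)=1
t=4: g(4,-4)=1 g(4,-2)=4 g(4,0)=6 g(4,2)=4 g(4,4)=1
t=5: g(5,-5)=1 g(5,-3)=5 g(5,-1)=10 g(5,1)=10 g(5,3)=5 g(5,5)=1
t=6: g(6,-6)=1 g(6,-4)=6 g(6,-2)=15 g(6,0)=20 g(6,2)=15 g(6,4)=6
t=7: g(7,-7)=1 g(7,-5)=7 g(7,-3)=21 g(7,-1)=35 g(7,1)=35 g(7,3)=21 g(7,5)=6
t=8: g(8,-8)=1 g(8,-6)=8 g(8,-4)=28 g(8,-2)=56 g(8,0)=70 g(8,2)=56 g(8,4)=27
t=9: g(9,-9)=1 g(9,-7)=9 g(9,-5)=36 g(9,-3)=84 g(9,-1)=126 g(9,1)=126 g(9,3)=83 g(9,5)=27
t=10: g(10,-10)=1 g(10,-8)=10 g(10,-6)=45 g(10,-4)=120 g(10,-2)=210 g(10,0)=252 g(10,2)=209 g(10,4)=110
t=11: g(11,-11)=1 g(11,-9)=11 g(11,-7)=55 g(11,-5)=165 g(11,-3)=330 g(11,-1)=462 g(11,1)=461 g(11,3)=319 g(11,5)=110
t=12: g(12,-12)=1 g(12,-10)=12 g(12,-8)=66 g(12,-6)=220 g(12,-4)=495 g(12,-2)=792 g(12,0)=923 g(12,2)=780 g(12,4)=429
t=13: g(13,-13)=1 g(13,-11)=13 g(13,-9)=78 g(13,-7)=286 g(13,-5)=715 g(13,-3)=1287 g(13,-1)=1715 g(13,1)=1703 g(13,3)=1209 g(13,5)=429
t=14: g(14,-14)=1 g(14,-12)=14 g(14,-10)=91 g(14,-8)=364 g(14,-6)=1001 g(14,-4)=2002 g(14,-2)=3002 g(14,0)=3418 g(14,2)=2912 g(14,4)=1638
t=15: g(15,-15)=1 g(15,-13)=15 g(15,-11)=105 g(15,-9)=455 g(15,-7)=1365 g(15,-5)=3003 g(15,-3)=5004 g(15,-1)=6420 g(15,1)=6330 g(15,3)=4550 g(15,5)=1638
t=16: g(16,-16)=1 g(16,-14)=16 g(16,-12)=120 g(16,-10)=560 g(16,-8)=1820 g(16,-6)=4368 g(16,-4)=8007 g(16,-2)=11424 g(16,0)=12750 g(16,2)=10880 g(16,4)=6188
t=17: g(17,-17)=1 g(17,-15)=17 g(17,-13)=136 g(17,-11)=680 g(17,-9)=2380 g(17,-7)=6188 g(17,-5)=12375 g(17,-3)=19431 g(17,-1)=24174 g(17,1)=23630 g(17,3)=17068 g(17,5)=6188
t=18: g(18,-18)=1 g(18,-16)=18 g(18,-14)=153 g(18,-12)=816 g(18,-10)=3060 g(18,-8)=8568 g(18,-6)=18563 g(18,-4)=31806 g(18,-2)=43605 g(18,0)=47804 g(18,2)=40698 g(18,4)=23256
t=19: g(19,-19)=1 g(19,-17)=19 g(19,-15)=171 g(19,-13)=969 g(19,-11)=3876 g(19,-9)=11628 g(19,-7)=27131 g(19,-5)=50369 g(19,-3)=75411 g(19,-1)=91409 g(19,1)=88502 g(19,3)=63954 g(19,5)=23256
t=20: g(20,-20)=1 g(20,-18)=20 g(20,-16)=190 g(20,-14)=1140 g(20,-12)=4845 g(20,-10)=15504 g(20,-8)=38759 g(20,-6)=77500 g(20,-4)=125780 g(20,-2)=166820 g(20,0)=179911 g(20,2)=152456 g(20,4)=87210
Paths never hitting 6: Σ_s g(20,s) = 850136
Paths hitting 6: 2^20 - 850136 = 198440
P = 198440/1048576 = 24805/131072

Answer: 24805/131072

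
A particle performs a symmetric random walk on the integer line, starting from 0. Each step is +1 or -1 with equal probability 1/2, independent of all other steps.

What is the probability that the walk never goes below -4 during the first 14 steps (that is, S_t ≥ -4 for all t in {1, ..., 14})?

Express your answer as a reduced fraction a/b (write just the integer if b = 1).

Let f(t,s) = #length-t paths at position s with S_1..S_t all ≥ -4.
f(t,s) = f(t-1,s-1) + f(t-1,s+1) for s ≥ -4; f(t,s) = 0 for s < -4.
t=0: f(0,0)=1
t=1: f(1,-1)=1 f(1,1)=1
t=2: f(2,-2)=1 f(2,0)=2 f(2,2)=1
t=3: f(3,-3)=1 f(3,-1)=3 f(3,1)=3 f(3,3)=1
t=4: f(4,-4)=1 f(4,-2)=4 f(4,0)=6 f(4,2)=4 f(4,4)=1
t=5: f(5,-3)=5 f(5,-1)=10 f(5,1)=10 f(5,3)=5 f(5,5)=1
t=6: f(6,-4)=5 f(6,-2)=15 f(6,0)=20 f(6,2)=15 f(6,4)=6 f(6,6)=1
t=7: f(7,-3)=20 f(7,-1)=35 f(7,1)=35 f(7,3)=21 f(7,5)=7 f(7,7)=1
t=8: f(8,-4)=20 f(8,-2)=55 f(8,0)=70 f(8,2)=56 f(8,4)=28 f(8,6)=8 f(8,8)=1
t=9: f(9,-3)=75 f(9,-1)=125 f(9,1)=126 f(9,3)=84 f(9,5)=36 f(9,7)=9 f(9,9)=1
t=10: f(10,-4)=75 f(10,-2)=200 f(10,0)=251 f(10,2)=210 f(10,4)=120 f(10,6)=45 f(10,8)=10 f(10,10)=1
t=11: f(11,-3)=275 f(11,-1)=451 f(11,1)=461 f(11,3)=330 f(11,5)=165 f(11,7)=55 f(11,9)=11 f(11,11)=1
t=12: f(12,-4)=275 f(12,-2)=726 f(12,0)=912 f(12,2)=791 f(12,4)=495 f(12,6)=220 f(12,8)=66 f(12,10)=12 f(12,12)=1
t=13: f(13,-3)=1001 f(13,-1)=1638 f(13,1)=1703 f(13,3)=1286 f(13,5)=715 f(13,7)=286 f(13,9)=78 f(13,11)=13 f(13,13)=1
t=14: f(14,-4)=1001 f(14,-2)=2639 f(14,0)=3341 f(14,2)=2989 f(14,4)=2001 f(14,6)=1001 f(14,8)=364 f(14,10)=91 f(14,12)=14 f(14,14)=1
Σ_s f(14,s) = 13442
P = 13442/16384 = 6721/8192

Answer: 6721/8192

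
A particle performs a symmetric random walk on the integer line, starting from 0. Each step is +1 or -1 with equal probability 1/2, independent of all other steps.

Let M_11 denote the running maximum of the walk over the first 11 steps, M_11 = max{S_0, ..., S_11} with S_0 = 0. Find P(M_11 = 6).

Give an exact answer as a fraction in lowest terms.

Let M_11 = max(S_0,...,S_11). Use the reflection principle: for j ≥ 1, #{paths with M_11 ≥ j} = #{S_11 ≥ j} + #{S_11 ≥ j+1}.
By reflection, #{M_11 ≥ 6} = #{S_11 ≥ 6} + #{S_11 ≥ 7} = 67 + 67 = 134.
#{M_11 ≥ 7} = #{S_11 ≥ 7} + #{S_11 ≥ 8} = 67 + 12 = 79.
#{M_11 = 6} = 134 - 79 = 55.
P(M_11 = 6) = 55/2048 = 55/2048

Answer: 55/2048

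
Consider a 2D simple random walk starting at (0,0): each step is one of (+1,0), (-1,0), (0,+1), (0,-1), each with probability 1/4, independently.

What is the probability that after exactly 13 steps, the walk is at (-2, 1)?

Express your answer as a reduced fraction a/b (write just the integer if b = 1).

Let h be the number of horizontal steps (so 13-h are vertical). To end at (-2,1) need (h-2)/2 right-steps and ((13-h)+1)/2 up-steps.
Sum over h with 2 ≤ h ≤ 12, h ≡ 0 (mod 2), 13-h ≡ 1 (mod 2):
h=2: C(13,2)·C(2,0)·C(11,6) = 78·1·462 = 36036
h=4: C(13,4)·C(4,1)·C(9,5) = 715·4·126 = 360360
h=6: C(13,6)·C(6,2)·C(7,4) = 1716·15·35 = 900900
h=8: C(13,8)·C(8,3)·C(5,3) = 1287·56·10 = 720720
h=10: C(13,10)·C(10,4)·C(3,2) = 286·210·3 = 180180
h=12: C(13,12)·C(12,5)·C(1,1) = 13·792·1 = 10296
Total favorable: 2208492
Total paths: 4^13 = 67108864
P = 2208492/67108864 = 552123/16777216

Answer: 552123/16777216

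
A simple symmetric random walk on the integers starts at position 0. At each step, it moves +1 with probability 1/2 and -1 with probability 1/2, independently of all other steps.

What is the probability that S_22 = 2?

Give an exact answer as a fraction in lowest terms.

Answer: 323323/2097152

Derivation:
To reach position 2 after 22 steps: need 12 steps of +1 and 10 of -1.
Favorable paths: C(22,12) = 646646
Total paths: 2^22 = 4194304
P = 646646/4194304 = 323323/2097152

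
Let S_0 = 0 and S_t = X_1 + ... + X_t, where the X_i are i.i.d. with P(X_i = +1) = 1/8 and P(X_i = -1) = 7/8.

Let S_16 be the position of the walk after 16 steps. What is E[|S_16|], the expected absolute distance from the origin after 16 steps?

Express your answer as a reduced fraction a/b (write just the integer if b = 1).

Answer: 105554559305619/8796093022208

Derivation:
S_16 takes values m ≡ 0 (mod 2) with |m| ≤ 16; P(S_16=m) = C(16,(16+m)/2) · (1/8)^((16+m)/2) · (7/8)^((16-m)/2).
Distribution: P(S=-16)=33232930569601/281474976710656, P(S=-14)=4747561509943/17592186044416, P(S=-12)=10173346092735/35184372088832, P(S=-10)=3391115364245/17592186044416, P(S=-8)=6297785676455/70368744177664, P(S=-6)=539810200839/17592186044416, P(S=-4)=282757724249/35184372088832, P(S=-2)=28852829005/17592186044416, P(S=0)=37096494435/140737488355328, P(S=2)=588833245/17592186044416, P(S=4)=117766649/35184372088832, P(S=6)=4588311/17592186044416, P(S=8)=1092455/70368744177664, P(S=10)=12005/17592186044416, P(S=12)=735/35184372088832, P(S=14)=7/17592186044416, P(S=16)=1/281474976710656
E[|S_16|] = Σ_m |m|·P(S_16=m) = 105554559305619/8796093022208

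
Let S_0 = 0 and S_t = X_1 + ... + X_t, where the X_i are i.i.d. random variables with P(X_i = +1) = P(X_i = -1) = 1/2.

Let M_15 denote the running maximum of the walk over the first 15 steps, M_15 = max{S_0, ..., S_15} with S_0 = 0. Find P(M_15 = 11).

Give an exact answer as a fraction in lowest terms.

Let M_15 = max(S_0,...,S_15). Use the reflection principle: for j ≥ 1, #{paths with M_15 ≥ j} = #{S_15 ≥ j} + #{S_15 ≥ j+1}.
By reflection, #{M_15 ≥ 11} = #{S_15 ≥ 11} + #{S_15 ≥ 12} = 121 + 16 = 137.
#{M_15 ≥ 12} = #{S_15 ≥ 12} + #{S_15 ≥ 13} = 16 + 16 = 32.
#{M_15 = 11} = 137 - 32 = 105.
P(M_15 = 11) = 105/32768 = 105/32768

Answer: 105/32768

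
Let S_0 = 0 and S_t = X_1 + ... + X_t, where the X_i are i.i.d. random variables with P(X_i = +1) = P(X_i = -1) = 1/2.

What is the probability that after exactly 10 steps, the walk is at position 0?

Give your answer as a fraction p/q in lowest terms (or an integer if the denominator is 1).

To return to 0 after 10 steps: need exactly 5 steps of +1 and 5 of -1.
Favorable paths: C(10,5) = 252
Total paths: 2^10 = 1024
P = 252/1024 = 63/256

Answer: 63/256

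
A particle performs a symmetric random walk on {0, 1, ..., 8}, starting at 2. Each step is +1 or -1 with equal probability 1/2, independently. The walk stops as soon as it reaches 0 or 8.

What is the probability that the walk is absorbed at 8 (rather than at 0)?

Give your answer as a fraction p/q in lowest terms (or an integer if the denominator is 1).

Symmetric walk (p = 1/2): the harmonic-function argument gives P(hit 8 before 0 | start at 2) = a/N.
P = 2/8 = 1/4

Answer: 1/4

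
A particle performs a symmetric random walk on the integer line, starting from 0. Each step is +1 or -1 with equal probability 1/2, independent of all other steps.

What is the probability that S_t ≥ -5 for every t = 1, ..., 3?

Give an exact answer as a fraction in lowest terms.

Answer: 1

Derivation:
Let f(t,s) = #length-t paths at position s with S_1..S_t all ≥ -5.
f(t,s) = f(t-1,s-1) + f(t-1,s+1) for s ≥ -5; f(t,s) = 0 for s < -5.
t=0: f(0,0)=1
t=1: f(1,-1)=1 f(1,1)=1
t=2: f(2,-2)=1 f(2,0)=2 f(2,2)=1
t=3: f(3,-3)=1 f(3,-1)=3 f(3,1)=3 f(3,3)=1
Σ_s f(3,s) = 8
P = 8/8 = 1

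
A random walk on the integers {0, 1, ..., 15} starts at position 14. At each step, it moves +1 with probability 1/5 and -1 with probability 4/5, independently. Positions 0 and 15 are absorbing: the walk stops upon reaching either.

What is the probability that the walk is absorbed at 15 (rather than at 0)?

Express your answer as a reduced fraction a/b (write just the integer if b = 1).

Answer: 89478485/357913941

Derivation:
Biased walk: p = 1/5, q = 4/5, r = q/p = 4
Gambler's ruin: P(hit 15 before 0 | start at 14) = (1 - r^a)/(1 - r^N)
r^14 = 268435456; r^15 = 1073741824
P = (1 - 268435456) / (1 - 1073741824) = -268435455 / -1073741823 = 89478485/357913941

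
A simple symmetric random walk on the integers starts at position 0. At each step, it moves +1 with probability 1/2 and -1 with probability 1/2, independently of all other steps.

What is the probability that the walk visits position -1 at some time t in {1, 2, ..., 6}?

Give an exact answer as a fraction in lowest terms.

Count via complement. Let g(t,s) = #length-t paths at position s with S_1..S_t all ≠ -1.
g(t,s) = g(t-1,s-1) + g(t-1,s+1) for s ≠ -1; g(t,-1) = 0.
t=0: g(0,0)=1
t=1: g(1,1)=1
t=2: g(2,0)=1 g(2,2)=1
t=3: g(3,1)=2 g(3,3)=1
t=4: g(4,0)=2 g(4,2)=3 g(4,4)=1
t=5: g(5,1)=5 g(5,3)=4 g(5,5)=1
t=6: g(6,0)=5 g(6,2)=9 g(6,4)=5 g(6,6)=1
Paths never hitting -1: Σ_s g(6,s) = 20
Paths hitting -1: 2^6 - 20 = 44
P = 44/64 = 11/16

Answer: 11/16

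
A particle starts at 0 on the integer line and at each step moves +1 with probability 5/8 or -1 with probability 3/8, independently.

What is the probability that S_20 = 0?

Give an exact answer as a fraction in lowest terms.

Answer: 26634904892578125/288230376151711744

Derivation:
To be at 0 after 20 steps: need exactly 10 steps of +1 and 10 of -1.
Number of such sequences: C(20,10) = 184756
Each has probability (5/8)^10 · (3/8)^10 = 576650390625/1152921504606846976
P = 184756 · 576650390625/1152921504606846976 = 26634904892578125/288230376151711744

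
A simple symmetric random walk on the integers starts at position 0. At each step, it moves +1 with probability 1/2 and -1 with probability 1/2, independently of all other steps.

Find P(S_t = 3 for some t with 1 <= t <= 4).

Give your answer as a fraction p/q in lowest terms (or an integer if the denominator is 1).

Count via complement. Let g(t,s) = #length-t paths at position s with S_1..S_t all ≠ 3.
g(t,s) = g(t-1,s-1) + g(t-1,s+1) for s ≠ 3; g(t,3) = 0.
t=0: g(0,0)=1
t=1: g(1,-1)=1 g(1,1)=1
t=2: g(2,-2)=1 g(2,0)=2 g(2,2)=1
t=3: g(3,-3)=1 g(3,-1)=3 g(3,1)=3
t=4: g(4,-4)=1 g(4,-2)=4 g(4,0)=6 g(4,2)=3
Paths never hitting 3: Σ_s g(4,s) = 14
Paths hitting 3: 2^4 - 14 = 2
P = 2/16 = 1/8

Answer: 1/8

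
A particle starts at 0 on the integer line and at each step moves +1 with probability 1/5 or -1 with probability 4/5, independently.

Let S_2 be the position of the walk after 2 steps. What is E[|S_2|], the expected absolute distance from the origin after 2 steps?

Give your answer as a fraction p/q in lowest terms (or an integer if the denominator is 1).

S_2 takes values m ≡ 0 (mod 2) with |m| ≤ 2; P(S_2=m) = C(2,(2+m)/2) · (1/5)^((2+m)/2) · (4/5)^((2-m)/2).
Distribution: P(S=-2)=16/25, P(S=0)=8/25, P(S=2)=1/25
E[|S_2|] = Σ_m |m|·P(S_2=m) = 34/25

Answer: 34/25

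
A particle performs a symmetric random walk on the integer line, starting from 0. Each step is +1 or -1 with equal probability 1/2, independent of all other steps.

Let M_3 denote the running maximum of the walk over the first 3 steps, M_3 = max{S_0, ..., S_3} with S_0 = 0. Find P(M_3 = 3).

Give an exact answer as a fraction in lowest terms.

Answer: 1/8

Derivation:
Let M_3 = max(S_0,...,S_3). Use the reflection principle: for j ≥ 1, #{paths with M_3 ≥ j} = #{S_3 ≥ j} + #{S_3 ≥ j+1}.
By reflection, #{M_3 ≥ 3} = #{S_3 ≥ 3} + #{S_3 ≥ 4} = 1 + 0 = 1.
#{M_3 ≥ 4} = #{S_3 ≥ 4} + #{S_3 ≥ 5} = 0 + 0 = 0.
#{M_3 = 3} = 1 - 0 = 1.
P(M_3 = 3) = 1/8 = 1/8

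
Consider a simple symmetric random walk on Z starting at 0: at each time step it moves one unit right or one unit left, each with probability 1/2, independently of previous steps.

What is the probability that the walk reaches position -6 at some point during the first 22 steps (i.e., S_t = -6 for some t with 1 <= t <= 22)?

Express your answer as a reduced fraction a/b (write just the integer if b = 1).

Answer: 440485/2097152

Derivation:
Count via complement. Let g(t,s) = #length-t paths at position s with S_1..S_t all ≠ -6.
g(t,s) = g(t-1,s-1) + g(t-1,s+1) for s ≠ -6; g(t,-6) = 0.
t=0: g(0,0)=1
t=1: g(1,-1)=1 g(1,1)=1
t=2: g(2,-2)=1 g(2,0)=2 g(2,2)=1
t=3: g(3,-3)=1 g(3,-1)=3 g(3,1)=3 g(3,3)=1
t=4: g(4,-4)=1 g(4,-2)=4 g(4,0)=6 g(4,2)=4 g(4,4)=1
t=5: g(5,-5)=1 g(5,-3)=5 g(5,-1)=10 g(5,1)=10 g(5,3)=5 g(5,5)=1
t=6: g(6,-4)=6 g(6,-2)=15 g(6,0)=20 g(6,2)=15 g(6,4)=6 g(6,6)=1
t=7: g(7,-5)=6 g(7,-3)=21 g(7,-1)=35 g(7,1)=35 g(7,3)=21 g(7,5)=7 g(7,7)=1
t=8: g(8,-4)=27 g(8,-2)=56 g(8,0)=70 g(8,2)=56 g(8,4)=28 g(8,6)=8 g(8,8)=1
t=9: g(9,-5)=27 g(9,-3)=83 g(9,-1)=126 g(9,1)=126 g(9,3)=84 g(9,5)=36 g(9,7)=9 g(9,9)=1
t=10: g(10,-4)=110 g(10,-2)=209 g(10,0)=252 g(10,2)=210 g(10,4)=120 g(10,6)=45 g(10,8)=10 g(10,10)=1
t=11: g(11,-5)=110 g(11,-3)=319 g(11,-1)=461 g(11,1)=462 g(11,3)=330 g(11,5)=165 g(11,7)=55 g(11,9)=11 g(11,11)=1
t=12: g(12,-4)=429 g(12,-2)=780 g(12,0)=923 g(12,2)=792 g(12,4)=495 g(12,6)=220 g(12,8)=66 g(12,10)=12 g(12,12)=1
t=13: g(13,-5)=429 g(13,-3)=1209 g(13,-1)=1703 g(13,1)=1715 g(13,3)=1287 g(13,5)=715 g(13,7)=286 g(13,9)=78 g(13,11)=13 g(13,13)=1
t=14: g(14,-4)=1638 g(14,-2)=2912 g(14,0)=3418 g(14,2)=3002 g(14,4)=2002 g(14,6)=1001 g(14,8)=364 g(14,10)=91 g(14,12)=14 g(14,14)=1
t=15: g(15,-5)=1638 g(15,-3)=4550 g(15,-1)=6330 g(15,1)=6420 g(15,3)=5004 g(15,5)=3003 g(15,7)=1365 g(15,9)=455 g(15,11)=105 g(15,13)=15 g(15,15)=1
t=16: g(16,-4)=6188 g(16,-2)=10880 g(16,0)=12750 g(16,2)=11424 g(16,4)=8007 g(16,6)=4368 g(16,8)=1820 g(16,10)=560 g(16,12)=120 g(16,14)=16 g(16,16)=1
t=17: g(17,-5)=6188 g(17,-3)=17068 g(17,-1)=23630 g(17,1)=24174 g(17,3)=19431 g(17,5)=12375 g(17,7)=6188 g(17,9)=2380 g(17,11)=680 g(17,13)=136 g(17,15)=17 g(17,17)=1
t=18: g(18,-4)=23256 g(18,-2)=40698 g(18,0)=47804 g(18,2)=43605 g(18,4)=31806 g(18,6)=18563 g(18,8)=8568 g(18,10)=3060 g(18,12)=816 g(18,14)=153 g(18,16)=18 g(18,18)=1
t=19: g(19,-5)=23256 g(19,-3)=63954 g(19,-1)=88502 g(19,1)=91409 g(19,3)=75411 g(19,5)=50369 g(19,7)=27131 g(19,9)=11628 g(19,11)=3876 g(19,13)=969 g(19,15)=171 g(19,17)=19 g(19,19)=1
t=20: g(20,-4)=87210 g(20,-2)=152456 g(20,0)=179911 g(20,2)=166820 g(20,4)=125780 g(20,6)=77500 g(20,8)=38759 g(20,10)=15504 g(20,12)=4845 g(20,14)=1140 g(20,16)=190 g(20,18)=20 g(20,20)=1
t=21: g(21,-5)=87210 g(21,-3)=239666 g(21,-1)=332367 g(21,1)=346731 g(21,3)=292600 g(21,5)=203280 g(21,7)=116259 g(21,9)=54263 g(21,11)=20349 g(21,13)=5985 g(21,15)=1330 g(21,17)=210 g(21,19)=21 g(21,21)=1
t=22: g(22,-4)=326876 g(22,-2)=572033 g(22,0)=679098 g(22,2)=639331 g(22,4)=495880 g(22,6)=319539 g(22,8)=170522 g(22,10)=74612 g(22,12)=26334 g(22,14)=7315 g(22,16)=1540 g(22,18)=231 g(22,20)=22 g(22,22)=1
Paths never hitting -6: Σ_s g(22,s) = 3313334
Paths hitting -6: 2^22 - 3313334 = 880970
P = 880970/4194304 = 440485/2097152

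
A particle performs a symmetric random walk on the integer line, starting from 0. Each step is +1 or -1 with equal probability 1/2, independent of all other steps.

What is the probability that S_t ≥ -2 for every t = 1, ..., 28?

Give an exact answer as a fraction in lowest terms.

Answer: 14375115/33554432

Derivation:
Let f(t,s) = #length-t paths at position s with S_1..S_t all ≥ -2.
f(t,s) = f(t-1,s-1) + f(t-1,s+1) for s ≥ -2; f(t,s) = 0 for s < -2.
t=0: f(0,0)=1
t=1: f(1,-1)=1 f(1,1)=1
t=2: f(2,-2)=1 f(2,0)=2 f(2,2)=1
t=3: f(3,-1)=3 f(3,1)=3 f(3,3)=1
t=4: f(4,-2)=3 f(4,0)=6 f(4,2)=4 f(4,4)=1
t=5: f(5,-1)=9 f(5,1)=10 f(5,3)=5 f(5,5)=1
t=6: f(6,-2)=9 f(6,0)=19 f(6,2)=15 f(6,4)=6 f(6,6)=1
t=7: f(7,-1)=28 f(7,1)=34 f(7,3)=21 f(7,5)=7 f(7,7)=1
t=8: f(8,-2)=28 f(8,0)=62 f(8,2)=55 f(8,4)=28 f(8,6)=8 f(8,8)=1
t=9: f(9,-1)=90 f(9,1)=117 f(9,3)=83 f(9,5)=36 f(9,7)=9 f(9,9)=1
t=10: f(10,-2)=90 f(10,0)=207 f(10,2)=200 f(10,4)=119 f(10,6)=45 f(10,8)=10 f(10,10)=1
t=11: f(11,-1)=297 f(11,1)=407 f(11,3)=319 f(11,5)=164 f(11,7)=55 f(11,9)=11 f(11,11)=1
t=12: f(12,-2)=297 f(12,0)=704 f(12,2)=726 f(12,4)=483 f(12,6)=219 f(12,8)=66 f(12,10)=12 f(12,12)=1
t=13: f(13,-1)=1001 f(13,1)=1430 f(13,3)=1209 f(13,5)=702 f(13,7)=285 f(13,9)=78 f(13,11)=13 f(13,13)=1
t=14: f(14,-2)=1001 f(14,0)=2431 f(14,2)=2639 f(14,4)=1911 f(14,6)=987 f(14,8)=363 f(14,10)=91 f(14,12)=14 f(14,14)=1
t=15: f(15,-1)=3432 f(15,1)=5070 f(15,3)=4550 f(15,5)=2898 f(15,7)=1350 f(15,9)=454 f(15,11)=105 f(15,13)=15 f(15,15)=1
t=16: f(16,-2)=3432 f(16,0)=8502 f(16,2)=9620 f(16,4)=7448 f(16,6)=4248 f(16,8)=1804 f(16,10)=559 f(16,12)=120 f(16,14)=16 f(16,16)=1
t=17: f(17,-1)=11934 f(17,1)=18122 f(17,3)=17068 f(17,5)=11696 f(17,7)=6052 f(17,9)=2363 f(17,11)=679 f(17,13)=136 f(17,15)=17 f(17,17)=1
t=18: f(18,-2)=11934 f(18,0)=30056 f(18,2)=35190 f(18,4)=28764 f(18,6)=17748 f(18,8)=8415 f(18,10)=3042 f(18,12)=815 f(18,14)=153 f(18,16)=18 f(18,18)=1
t=19: f(19,-1)=41990 f(19,1)=65246 f(19,3)=63954 f(19,5)=46512 f(19,7)=26163 f(19,9)=11457 f(19,11)=3857 f(19,13)=968 f(19,15)=171 f(19,17)=19 f(19,19)=1
t=20: f(20,-2)=41990 f(20,0)=107236 f(20,2)=129200 f(20,4)=110466 f(20,6)=72675 f(20,8)=37620 f(20,10)=15314 f(20,12)=4825 f(20,14)=1139 f(20,16)=190 f(20,18)=20 f(20,20)=1
t=21: f(21,-1)=149226 f(21,1)=236436 f(21,3)=239666 f(21,5)=183141 f(21,7)=110295 f(21,9)=52934 f(21,11)=20139 f(21,13)=5964 f(21,15)=1329 f(21,17)=210 f(21,19)=21 f(21,21)=1
t=22: f(22,-2)=149226 f(22,0)=385662 f(22,2)=476102 f(22,4)=422807 f(22,6)=293436 f(22,8)=163229 f(22,10)=73073 f(22,12)=26103 f(22,14)=7293 f(22,16)=1539 f(22,18)=231 f(22,20)=22 f(22,22)=1
t=23: f(23,-1)=534888 f(23,1)=861764 f(23,3)=898909 f(23,5)=716243 f(23,7)=456665 f(23,9)=236302 f(23,11)=99176 f(23,13)=33396 f(23,15)=8832 f(23,17)=1770 f(23,19)=253 f(23,21)=23 f(23,23)=1
t=24: f(24,-2)=534888 f(24,0)=1396652 f(24,2)=1760673 f(24,4)=1615152 f(24,6)=1172908 f(24,8)=692967 f(24,10)=335478 f(24,12)=132572 f(24,14)=42228 f(24,16)=10602 f(24,18)=2023 f(24,20)=276 f(24,22)=24 f(24,24)=1
t=25: f(25,-1)=1931540 f(25,1)=3157325 f(25,3)=3375825 f(25,5)=2788060 f(25,7)=1865875 f(25,9)=1028445 f(25,11)=468050 f(25,13)=174800 f(25,15)=52830 f(25,17)=12625 f(25,19)=2299 f(25,21)=300 f(25,23)=25 f(25,25)=1
t=26: f(26,-2)=1931540 f(26,0)=5088865 f(26,2)=6533150 f(26,4)=6163885 f(26,6)=4653935 f(26,8)=2894320 f(26,10)=1496495 f(26,12)=642850 f(26,14)=227630 f(26,16)=65455 f(26,18)=14924 f(26,20)=2599 f(26,22)=325 f(26,24)=26 f(26,26)=1
t=27: f(27,-1)=7020405 f(27,1)=11622015 f(27,3)=12697035 f(27,5)=10817820 f(27,7)=7548255 f(27,9)=4390815 f(27,11)=2139345 f(27,13)=870480 f(27,15)=293085 f(27,17)=80379 f(27,19)=17523 f(27,21)=2924 f(27,23)=351 f(27,25)=27 f(27,27)=1
t=28: f(28,-2)=7020405 f(28,0)=18642420 f(28,2)=24319050 f(28,4)=23514855 f(28,6)=18366075 f(28,8)=11939070 f(28,10)=6530160 f(28,12)=3009825 f(28,14)=1163565 f(28,16)=373464 f(28,18)=97902 f(28,20)=20447 f(28,22)=3275 f(28,24)=378 f(28,26)=28 f(28,28)=1
Σ_s f(28,s) = 115000920
P = 115000920/268435456 = 14375115/33554432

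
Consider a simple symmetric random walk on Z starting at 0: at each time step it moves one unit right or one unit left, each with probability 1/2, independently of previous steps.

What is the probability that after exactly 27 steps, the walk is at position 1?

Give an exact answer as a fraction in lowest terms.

Answer: 5014575/33554432

Derivation:
To reach position 1 after 27 steps: need 14 steps of +1 and 13 of -1.
Favorable paths: C(27,14) = 20058300
Total paths: 2^27 = 134217728
P = 20058300/134217728 = 5014575/33554432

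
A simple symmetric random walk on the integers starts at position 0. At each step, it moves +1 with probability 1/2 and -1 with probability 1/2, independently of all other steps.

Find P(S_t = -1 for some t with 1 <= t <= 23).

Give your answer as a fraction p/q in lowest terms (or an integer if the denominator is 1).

Count via complement. Let g(t,s) = #length-t paths at position s with S_1..S_t all ≠ -1.
g(t,s) = g(t-1,s-1) + g(t-1,s+1) for s ≠ -1; g(t,-1) = 0.
t=0: g(0,0)=1
t=1: g(1,1)=1
t=2: g(2,0)=1 g(2,2)=1
t=3: g(3,1)=2 g(3,3)=1
t=4: g(4,0)=2 g(4,2)=3 g(4,4)=1
t=5: g(5,1)=5 g(5,3)=4 g(5,5)=1
t=6: g(6,0)=5 g(6,2)=9 g(6,4)=5 g(6,6)=1
t=7: g(7,1)=14 g(7,3)=14 g(7,5)=6 g(7,7)=1
t=8: g(8,0)=14 g(8,2)=28 g(8,4)=20 g(8,6)=7 g(8,8)=1
t=9: g(9,1)=42 g(9,3)=48 g(9,5)=27 g(9,7)=8 g(9,9)=1
t=10: g(10,0)=42 g(10,2)=90 g(10,4)=75 g(10,6)=35 g(10,8)=9 g(10,10)=1
t=11: g(11,1)=132 g(11,3)=165 g(11,5)=110 g(11,7)=44 g(11,9)=10 g(11,11)=1
t=12: g(12,0)=132 g(12,2)=297 g(12,4)=275 g(12,6)=154 g(12,8)=54 g(12,10)=11 g(12,12)=1
t=13: g(13,1)=429 g(13,3)=572 g(13,5)=429 g(13,7)=208 g(13,9)=65 g(13,11)=12 g(13,13)=1
t=14: g(14,0)=429 g(14,2)=1001 g(14,4)=1001 g(14,6)=637 g(14,8)=273 g(14,10)=77 g(14,12)=13 g(14,14)=1
t=15: g(15,1)=1430 g(15,3)=2002 g(15,5)=1638 g(15,7)=910 g(15,9)=350 g(15,11)=90 g(15,13)=14 g(15,15)=1
t=16: g(16,0)=1430 g(16,2)=3432 g(16,4)=3640 g(16,6)=2548 g(16,8)=1260 g(16,10)=440 g(16,12)=104 g(16,14)=15 g(16,16)=1
t=17: g(17,1)=4862 g(17,3)=7072 g(17,5)=6188 g(17,7)=3808 g(17,9)=1700 g(17,11)=544 g(17,13)=119 g(17,15)=16 g(17,17)=1
t=18: g(18,0)=4862 g(18,2)=11934 g(18,4)=13260 g(18,6)=9996 g(18,8)=5508 g(18,10)=2244 g(18,12)=663 g(18,14)=135 g(18,16)=17 g(18,18)=1
t=19: g(19,1)=16796 g(19,3)=25194 g(19,5)=23256 g(19,7)=15504 g(19,9)=7752 g(19,11)=2907 g(19,13)=798 g(19,15)=152 g(19,17)=18 g(19,19)=1
t=20: g(20,0)=16796 g(20,2)=41990 g(20,4)=48450 g(20,6)=38760 g(20,8)=23256 g(20,10)=10659 g(20,12)=3705 g(20,14)=950 g(20,16)=170 g(20,18)=19 g(20,20)=1
t=21: g(21,1)=58786 g(21,3)=90440 g(21,5)=87210 g(21,7)=62016 g(21,9)=33915 g(21,11)=14364 g(21,13)=4655 g(21,15)=1120 g(21,17)=189 g(21,19)=20 g(21,21)=1
t=22: g(22,0)=58786 g(22,2)=149226 g(22,4)=177650 g(22,6)=149226 g(22,8)=95931 g(22,10)=48279 g(22,12)=19019 g(22,14)=5775 g(22,16)=1309 g(22,18)=209 g(22,20)=21 g(22,22)=1
t=23: g(23,1)=208012 g(23,3)=326876 g(23,5)=326876 g(23,7)=245157 g(23,9)=144210 g(23,11)=67298 g(23,13)=24794 g(23,15)=7084 g(23,17)=1518 g(23,19)=230 g(23,21)=22 g(23,23)=1
Paths never hitting -1: Σ_s g(23,s) = 1352078
Paths hitting -1: 2^23 - 1352078 = 7036530
P = 7036530/8388608 = 3518265/4194304

Answer: 3518265/4194304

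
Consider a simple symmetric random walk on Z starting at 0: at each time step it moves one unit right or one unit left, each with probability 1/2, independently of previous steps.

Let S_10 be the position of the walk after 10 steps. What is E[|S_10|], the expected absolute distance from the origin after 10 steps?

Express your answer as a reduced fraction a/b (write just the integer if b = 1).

S_10 takes values m ≡ 0 (mod 2) with |m| ≤ 10; P(S_10=m) = C(10,(10+m)/2)/2^10.
Total paths: 2^10 = 1024
Distribution: P(S=-10)=1/1024, P(S=-8)=10/1024, P(S=-6)=45/1024, P(S=-4)=120/1024, P(S=-2)=210/1024, P(S=0)=252/1024, P(S=2)=210/1024, P(S=4)=120/1024, P(S=6)=45/1024, P(S=8)=10/1024, P(S=10)=1/1024
E[|S_10|] = Σ_m |m|·P(S_10=m) = 2520/1024 = 315/128

Answer: 315/128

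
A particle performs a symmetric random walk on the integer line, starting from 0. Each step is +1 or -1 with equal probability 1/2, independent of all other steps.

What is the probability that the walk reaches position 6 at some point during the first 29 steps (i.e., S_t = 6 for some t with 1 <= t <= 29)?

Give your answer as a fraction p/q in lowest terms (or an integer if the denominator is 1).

Answer: 35558423/134217728

Derivation:
Count via complement. Let g(t,s) = #length-t paths at position s with S_1..S_t all ≠ 6.
g(t,s) = g(t-1,s-1) + g(t-1,s+1) for s ≠ 6; g(t,6) = 0.
t=0: g(0,0)=1
t=1: g(1,-1)=1 g(1,1)=1
t=2: g(2,-2)=1 g(2,0)=2 g(2,2)=1
t=3: g(3,-3)=1 g(3,-1)=3 g(3,1)=3 g(3,3)=1
t=4: g(4,-4)=1 g(4,-2)=4 g(4,0)=6 g(4,2)=4 g(4,4)=1
t=5: g(5,-5)=1 g(5,-3)=5 g(5,-1)=10 g(5,1)=10 g(5,3)=5 g(5,5)=1
t=6: g(6,-6)=1 g(6,-4)=6 g(6,-2)=15 g(6,0)=20 g(6,2)=15 g(6,4)=6
t=7: g(7,-7)=1 g(7,-5)=7 g(7,-3)=21 g(7,-1)=35 g(7,1)=35 g(7,3)=21 g(7,5)=6
t=8: g(8,-8)=1 g(8,-6)=8 g(8,-4)=28 g(8,-2)=56 g(8,0)=70 g(8,2)=56 g(8,4)=27
t=9: g(9,-9)=1 g(9,-7)=9 g(9,-5)=36 g(9,-3)=84 g(9,-1)=126 g(9,1)=126 g(9,3)=83 g(9,5)=27
t=10: g(10,-10)=1 g(10,-8)=10 g(10,-6)=45 g(10,-4)=120 g(10,-2)=210 g(10,0)=252 g(10,2)=209 g(10,4)=110
t=11: g(11,-11)=1 g(11,-9)=11 g(11,-7)=55 g(11,-5)=165 g(11,-3)=330 g(11,-1)=462 g(11,1)=461 g(11,3)=319 g(11,5)=110
t=12: g(12,-12)=1 g(12,-10)=12 g(12,-8)=66 g(12,-6)=220 g(12,-4)=495 g(12,-2)=792 g(12,0)=923 g(12,2)=780 g(12,4)=429
t=13: g(13,-13)=1 g(13,-11)=13 g(13,-9)=78 g(13,-7)=286 g(13,-5)=715 g(13,-3)=1287 g(13,-1)=1715 g(13,1)=1703 g(13,3)=1209 g(13,5)=429
t=14: g(14,-14)=1 g(14,-12)=14 g(14,-10)=91 g(14,-8)=364 g(14,-6)=1001 g(14,-4)=2002 g(14,-2)=3002 g(14,0)=3418 g(14,2)=2912 g(14,4)=1638
t=15: g(15,-15)=1 g(15,-13)=15 g(15,-11)=105 g(15,-9)=455 g(15,-7)=1365 g(15,-5)=3003 g(15,-3)=5004 g(15,-1)=6420 g(15,1)=6330 g(15,3)=4550 g(15,5)=1638
t=16: g(16,-16)=1 g(16,-14)=16 g(16,-12)=120 g(16,-10)=560 g(16,-8)=1820 g(16,-6)=4368 g(16,-4)=8007 g(16,-2)=11424 g(16,0)=12750 g(16,2)=10880 g(16,4)=6188
t=17: g(17,-17)=1 g(17,-15)=17 g(17,-13)=136 g(17,-11)=680 g(17,-9)=2380 g(17,-7)=6188 g(17,-5)=12375 g(17,-3)=19431 g(17,-1)=24174 g(17,1)=23630 g(17,3)=17068 g(17,5)=6188
t=18: g(18,-18)=1 g(18,-16)=18 g(18,-14)=153 g(18,-12)=816 g(18,-10)=3060 g(18,-8)=8568 g(18,-6)=18563 g(18,-4)=31806 g(18,-2)=43605 g(18,0)=47804 g(18,2)=40698 g(18,4)=23256
t=19: g(19,-19)=1 g(19,-17)=19 g(19,-15)=171 g(19,-13)=969 g(19,-11)=3876 g(19,-9)=11628 g(19,-7)=27131 g(19,-5)=50369 g(19,-3)=75411 g(19,-1)=91409 g(19,1)=88502 g(19,3)=63954 g(19,5)=23256
t=20: g(20,-20)=1 g(20,-18)=20 g(20,-16)=190 g(20,-14)=1140 g(20,-12)=4845 g(20,-10)=15504 g(20,-8)=38759 g(20,-6)=77500 g(20,-4)=125780 g(20,-2)=166820 g(20,0)=179911 g(20,2)=152456 g(20,4)=87210
t=21: g(21,-21)=1 g(21,-19)=21 g(21,-17)=210 g(21,-15)=1330 g(21,-13)=5985 g(21,-11)=20349 g(21,-9)=54263 g(21,-7)=116259 g(21,-5)=203280 g(21,-3)=292600 g(21,-1)=346731 g(21,1)=332367 g(21,3)=239666 g(21,5)=87210
t=22: g(22,-22)=1 g(22,-20)=22 g(22,-18)=231 g(22,-16)=1540 g(22,-14)=7315 g(22,-12)=26334 g(22,-10)=74612 g(22,-8)=170522 g(22,-6)=319539 g(22,-4)=495880 g(22,-2)=639331 g(22,0)=679098 g(22,2)=572033 g(22,4)=326876
t=23: g(23,-23)=1 g(23,-21)=23 g(23,-19)=253 g(23,-17)=1771 g(23,-15)=8855 g(23,-13)=33649 g(23,-11)=100946 g(23,-9)=245134 g(23,-7)=490061 g(23,-5)=815419 g(23,-3)=1135211 g(23,-1)=1318429 g(23,1)=1251131 g(23,3)=898909 g(23,5)=326876
t=24: g(24,-24)=1 g(24,-22)=24 g(24,-20)=276 g(24,-18)=2024 g(24,-16)=10626 g(24,-14)=42504 g(24,-12)=134595 g(24,-10)=346080 g(24,-8)=735195 g(24,-6)=1305480 g(24,-4)=1950630 g(24,-2)=2453640 g(24,0)=2569560 g(24,2)=2150040 g(24,4)=1225785
t=25: g(25,-25)=1 g(25,-23)=25 g(25,-21)=300 g(25,-19)=2300 g(25,-17)=12650 g(25,-15)=53130 g(25,-13)=177099 g(25,-11)=480675 g(25,-9)=1081275 g(25,-7)=2040675 g(25,-5)=3256110 g(25,-3)=4404270 g(25,-1)=5023200 g(25,1)=4719600 g(25,3)=3375825 g(25,5)=1225785
t=26: g(26,-26)=1 g(26,-24)=26 g(26,-22)=325 g(26,-20)=2600 g(26,-18)=14950 g(26,-16)=65780 g(26,-14)=230229 g(26,-12)=657774 g(26,-10)=1561950 g(26,-8)=3121950 g(26,-6)=5296785 g(26,-4)=7660380 g(26,-2)=9427470 g(26,0)=9742800 g(26,2)=8095425 g(26,4)=4601610
t=27: g(27,-27)=1 g(27,-25)=27 g(27,-23)=351 g(27,-21)=2925 g(27,-19)=17550 g(27,-17)=80730 g(27,-15)=296009 g(27,-13)=888003 g(27,-11)=2219724 g(27,-9)=4683900 g(27,-7)=8418735 g(27,-5)=12957165 g(27,-3)=17087850 g(27,-1)=19170270 g(27,1)=17838225 g(27,3)=12697035 g(27,5)=4601610
t=28: g(28,-28)=1 g(28,-26)=28 g(28,-24)=378 g(28,-22)=3276 g(28,-20)=20475 g(28,-18)=98280 g(28,-16)=376739 g(28,-14)=1184012 g(28,-12)=3107727 g(28,-10)=6903624 g(28,-8)=13102635 g(28,-6)=21375900 g(28,-4)=30045015 g(28,-2)=36258120 g(28,0)=37008495 g(28,2)=30535260 g(28,4)=17298645
t=29: g(29,-29)=1 g(29,-27)=29 g(29,-25)=406 g(29,-23)=3654 g(29,-21)=23751 g(29,-19)=118755 g(29,-17)=475019 g(29,-15)=1560751 g(29,-13)=4291739 g(29,-11)=10011351 g(29,-9)=20006259 g(29,-7)=34478535 g(29,-5)=51420915 g(29,-3)=66303135 g(29,-1)=73266615 g(29,1)=67543755 g(29,3)=47833905 g(29,5)=17298645
Paths never hitting 6: Σ_s g(29,s) = 394637220
Paths hitting 6: 2^29 - 394637220 = 142233692
P = 142233692/536870912 = 35558423/134217728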